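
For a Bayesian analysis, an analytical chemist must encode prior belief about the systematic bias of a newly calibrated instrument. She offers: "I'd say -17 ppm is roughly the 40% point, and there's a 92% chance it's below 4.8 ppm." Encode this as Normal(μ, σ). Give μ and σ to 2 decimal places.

For Normal(μ,σ), the p-quantile is μ + z_p·σ. Here z_{0.4} = -0.2533, z_{0.92} = 1.405.
So -17 = μ − 0.2533σ and 4.8 = μ + 1.405σ.
Subtracting: σ = (4.8 − -17)/(1.405 − (-0.2533)) = 13.15.
Then μ = -17 − (-0.2533)·13.15 = -13.67.

μ = -13.67, σ = 13.15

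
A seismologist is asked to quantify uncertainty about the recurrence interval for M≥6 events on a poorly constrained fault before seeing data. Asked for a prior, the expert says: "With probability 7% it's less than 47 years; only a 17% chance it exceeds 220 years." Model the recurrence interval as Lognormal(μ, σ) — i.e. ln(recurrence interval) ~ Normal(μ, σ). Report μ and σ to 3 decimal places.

μ ≈ 4.788, σ ≈ 0.635

If T ~ Lognormal(μ,σ) then ln T ~ Normal(μ,σ), so the p-quantile of ln T is μ + z_p·σ.
ln(47) = 3.85 and ln(220) = 5.394; z_{0.07} = -1.476, z_{0.83} = 0.9542.
σ = (5.394 − 3.85)/(0.9542 − (-1.476)) = 0.635.
μ = 3.85 − (-1.476)·0.635 = 4.788.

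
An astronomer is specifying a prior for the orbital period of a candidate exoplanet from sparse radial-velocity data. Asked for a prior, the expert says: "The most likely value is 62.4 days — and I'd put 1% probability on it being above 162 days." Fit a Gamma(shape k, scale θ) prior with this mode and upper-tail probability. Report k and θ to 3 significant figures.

Gamma(k,θ) with k>1 has mode (k−1)θ, so θ = 62.4/(k−1).
Need P(X < 162) = 0.99 with θ tied to k this way. Start at k = 2, θ = 62.4: P(X<162) ≈ 0.732.
Too low — raise k to concentrate. Iterating converges to k ≈ 6.11.
Then θ = 62.4/(6.11−1) ≈ 12.2.

k ≈ 6.11, θ ≈ 12.2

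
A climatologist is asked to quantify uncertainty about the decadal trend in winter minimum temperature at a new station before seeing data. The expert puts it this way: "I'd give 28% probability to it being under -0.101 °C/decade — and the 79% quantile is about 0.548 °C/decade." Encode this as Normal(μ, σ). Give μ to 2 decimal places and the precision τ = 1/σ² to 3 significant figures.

μ = 0.17, τ = 4.58

The p-quantile of Normal(μ,σ) is μ + z_p·σ, with z_{0.28} = -0.5828 and z_{0.79} = 0.8064.
Eliminate σ: μ = (z₂·x₁ − z₁·x₂)/(z₂ − z₁) = (0.8064·-0.101 − (-0.5828)·0.548)/1.389 = 0.17.
Then σ = (x₂ − x₁)/(z₂ − z₁) = (0.548 − -0.101)/1.389 = 0.47.
Precision τ = 1/σ² = 1/0.4672² = 4.58.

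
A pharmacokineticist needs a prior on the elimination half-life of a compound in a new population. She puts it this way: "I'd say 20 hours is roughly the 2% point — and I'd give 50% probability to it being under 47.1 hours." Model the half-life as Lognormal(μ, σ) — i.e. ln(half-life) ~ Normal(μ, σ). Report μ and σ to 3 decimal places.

If T ~ Lognormal(μ,σ) then ln T ~ Normal(μ,σ), so the p-quantile of ln T is μ + z_p·σ.
ln(20) = 2.996 and ln(47.1) = 3.852; z_{0.02} = -2.054, z_{0.5} = 0.
σ = (3.852 − 2.996)/(0 − (-2.054)) = 0.417.
μ = 2.996 − (-2.054)·0.417 = 3.852.

μ ≈ 3.852, σ ≈ 0.417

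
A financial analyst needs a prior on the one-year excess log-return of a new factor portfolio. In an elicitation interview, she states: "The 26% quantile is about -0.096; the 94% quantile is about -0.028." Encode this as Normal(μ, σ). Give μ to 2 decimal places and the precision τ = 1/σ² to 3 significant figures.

The p-quantile of Normal(μ,σ) is μ + z_p·σ, with z_{0.26} = -0.6433 and z_{0.94} = 1.555.
Eliminate σ: μ = (z₂·x₁ − z₁·x₂)/(z₂ − z₁) = (1.555·-0.096 − (-0.6433)·-0.028)/2.198 = -0.08.
Then σ = (x₂ − x₁)/(z₂ − z₁) = (-0.028 − -0.096)/2.198 = 0.03.
Precision τ = 1/σ² = 1/0.03094² = 1040.

μ = -0.08, τ = 1040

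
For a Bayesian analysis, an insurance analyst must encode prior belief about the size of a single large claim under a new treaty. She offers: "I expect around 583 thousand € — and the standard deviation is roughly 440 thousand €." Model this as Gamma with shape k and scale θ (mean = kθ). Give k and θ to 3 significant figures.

k ≈ 1.76, θ ≈ 332

For Gamma(k, scale θ): mean = kθ, variance = kθ², so CV = 1/√k.
CV = SD/mean = 440/583 = 0.7547, hence k = 1/CV² = 1.76.
Then θ = mean/k = 583/1.76 = 332.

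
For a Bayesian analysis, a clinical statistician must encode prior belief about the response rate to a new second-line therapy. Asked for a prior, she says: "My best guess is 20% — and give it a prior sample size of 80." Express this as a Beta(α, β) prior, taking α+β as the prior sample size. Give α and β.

Under the effective-sample-size interpretation, Beta(α, β) has prior mean α/(α+β) and prior sample size α+β.
So α+β = 80 and α/(α+β) = 0.2, giving α = 0.2·80 = 16 and β = 80 − 16 = 64.

α = 16, β = 64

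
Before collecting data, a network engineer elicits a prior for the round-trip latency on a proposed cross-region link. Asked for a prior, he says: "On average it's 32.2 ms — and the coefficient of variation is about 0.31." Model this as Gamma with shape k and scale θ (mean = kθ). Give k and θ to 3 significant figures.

k ≈ 10.4, θ ≈ 3.09

For Gamma(k, scale θ): mean = kθ, variance = kθ², so CV = 1/√k.
CV = 0.31, hence k = 1/CV² = 10.4.
Then θ = mean/k = 32.2/10.4 = 3.09.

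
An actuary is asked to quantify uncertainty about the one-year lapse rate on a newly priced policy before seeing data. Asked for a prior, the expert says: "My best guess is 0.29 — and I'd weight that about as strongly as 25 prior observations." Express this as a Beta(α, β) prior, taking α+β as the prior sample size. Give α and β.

α = 7.25, β = 17.75

Under the effective-sample-size interpretation, Beta(α, β) has prior mean α/(α+β) and prior sample size α+β.
So α+β = 25 and α/(α+β) = 0.29, giving α = 0.29·25 = 7.25 and β = 25 − 7.25 = 17.75.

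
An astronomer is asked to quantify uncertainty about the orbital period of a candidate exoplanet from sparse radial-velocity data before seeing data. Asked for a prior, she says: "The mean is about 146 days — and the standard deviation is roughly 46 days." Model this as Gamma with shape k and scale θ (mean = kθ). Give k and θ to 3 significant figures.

k ≈ 10.1, θ ≈ 14.5

For Gamma(k, scale θ): mean = kθ, variance = kθ², so CV = 1/√k.
CV = SD/mean = 46/146 = 0.3151, hence k = 1/CV² = 10.1.
Then θ = mean/k = 146/10.1 = 14.5.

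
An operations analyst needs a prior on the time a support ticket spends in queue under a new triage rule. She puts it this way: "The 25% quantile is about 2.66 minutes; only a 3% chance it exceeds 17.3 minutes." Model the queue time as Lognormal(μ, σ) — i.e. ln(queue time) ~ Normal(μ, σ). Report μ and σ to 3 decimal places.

If T ~ Lognormal(μ,σ) then ln T ~ Normal(μ,σ), so the p-quantile of ln T is μ + z_p·σ.
ln(2.66) = 0.9783 and ln(17.3) = 2.851; z_{0.25} = -0.6745, z_{0.97} = 1.881.
σ = (2.851 − 0.9783)/(1.881 − (-0.6745)) = 0.733.
μ = 0.9783 − (-0.6745)·0.733 = 1.473.

μ ≈ 1.473, σ ≈ 0.733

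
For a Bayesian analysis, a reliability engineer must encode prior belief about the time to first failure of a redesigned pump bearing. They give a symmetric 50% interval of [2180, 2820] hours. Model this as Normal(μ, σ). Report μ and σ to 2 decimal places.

μ = 2500.00, σ = 474.43

A symmetric 50% interval runs μ ± z·σ with z = 0.6745.
Half-width = 320, so σ = 320/0.6745 = 474.43.
μ is the interval midpoint, 2500.00.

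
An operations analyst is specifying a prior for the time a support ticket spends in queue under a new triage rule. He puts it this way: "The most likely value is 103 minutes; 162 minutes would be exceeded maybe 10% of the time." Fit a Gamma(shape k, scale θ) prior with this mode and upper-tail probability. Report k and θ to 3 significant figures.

Gamma(k,θ) with k>1 has mode (k−1)θ, so θ = 103/(k−1).
Need P(X < 162) = 0.9 with θ tied to k this way. Start at k = 2, θ = 103: P(X<162) ≈ 0.466.
Too low — raise k to concentrate. Iterating converges to k ≈ 10.1.
Then θ = 103/(10.1−1) ≈ 11.3.

k ≈ 10.1, θ ≈ 11.3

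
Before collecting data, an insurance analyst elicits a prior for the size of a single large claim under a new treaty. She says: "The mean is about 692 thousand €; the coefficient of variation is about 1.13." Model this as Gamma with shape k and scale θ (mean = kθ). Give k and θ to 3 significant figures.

k ≈ 0.783, θ ≈ 884

For Gamma(k, scale θ): mean = kθ, variance = kθ², so CV = 1/√k.
CV = 1.13, hence k = 1/CV² = 0.783.
Then θ = mean/k = 692/0.783 = 884.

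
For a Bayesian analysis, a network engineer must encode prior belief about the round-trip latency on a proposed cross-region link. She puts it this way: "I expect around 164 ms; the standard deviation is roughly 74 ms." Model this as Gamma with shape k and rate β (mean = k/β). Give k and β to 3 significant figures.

k ≈ 4.91, β ≈ 0.0299

For Gamma(k, rate β): mean = k/β, variance = k/β², so CV = 1/√k.
CV = SD/mean = 74/164 = 0.4512, hence k = 1/CV² = 4.91.
Then β = k/mean = 4.91/164 = 0.0299.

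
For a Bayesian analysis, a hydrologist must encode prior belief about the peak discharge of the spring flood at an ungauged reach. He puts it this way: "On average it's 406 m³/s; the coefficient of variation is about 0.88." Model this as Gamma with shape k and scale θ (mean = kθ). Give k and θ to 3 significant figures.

For Gamma(k, scale θ): mean = kθ, variance = kθ², so CV = 1/√k.
CV = 0.88, hence k = 1/CV² = 1.29.
Then θ = mean/k = 406/1.29 = 314.

k ≈ 1.29, θ ≈ 314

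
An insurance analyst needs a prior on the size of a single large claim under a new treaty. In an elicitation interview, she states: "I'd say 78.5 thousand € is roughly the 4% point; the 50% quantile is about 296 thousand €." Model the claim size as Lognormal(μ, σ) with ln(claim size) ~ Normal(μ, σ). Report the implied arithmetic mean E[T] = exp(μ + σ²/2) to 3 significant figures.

E[T] ≈ 395 thousand €

If T ~ Lognormal(μ,σ) then ln T ~ Normal(μ,σ), so the p-quantile of ln T is μ + z_p·σ.
ln(78.5) = 4.363 and ln(296) = 5.69; z_{0.04} = -1.751, z_{0.5} = 0.
σ = (5.69 − 4.363)/(0 − (-1.751)) = 0.758.
μ = 4.363 − (-1.751)·0.758 = 5.690.
E[T] = exp(μ + σ²/2) = exp(5.690 + 0.2874) = 395 thousand €.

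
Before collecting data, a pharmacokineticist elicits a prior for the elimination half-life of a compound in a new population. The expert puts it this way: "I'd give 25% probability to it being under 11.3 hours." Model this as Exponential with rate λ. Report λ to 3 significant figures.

P(T < 11.3) = 1 − e^(−λ·11.3) = 0.25, so λ = −ln(1−0.25)/11.3 = −ln(0.75)/11.3 = 0.0255.

λ ≈ 0.0255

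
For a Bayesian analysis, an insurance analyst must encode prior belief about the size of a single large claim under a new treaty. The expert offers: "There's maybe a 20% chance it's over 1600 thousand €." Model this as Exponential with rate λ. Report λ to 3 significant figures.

P(T > 1600.0) = e^(−λ·1600.0) = 0.2, so λ = −ln(0.2)/1600.0 = 0.00101.

λ ≈ 0.00101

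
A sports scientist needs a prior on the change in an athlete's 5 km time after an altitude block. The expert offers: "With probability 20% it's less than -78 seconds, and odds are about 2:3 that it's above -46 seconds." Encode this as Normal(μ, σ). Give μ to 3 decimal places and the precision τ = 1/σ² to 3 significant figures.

The p-quantile of Normal(μ,σ) is μ + z_p·σ, with z_{0.2} = -0.8416 and z_{0.6} = 0.2533.
Eliminate σ: μ = (z₂·x₁ − z₁·x₂)/(z₂ − z₁) = (0.2533·-78 − (-0.8416)·-46)/1.095 = -53.404.
Then σ = (x₂ − x₁)/(z₂ − z₁) = (-46 − -78)/1.095 = 29.225.
Precision τ = 1/σ² = 1/29.22² = 0.00117.

μ = -53.404, τ = 0.00117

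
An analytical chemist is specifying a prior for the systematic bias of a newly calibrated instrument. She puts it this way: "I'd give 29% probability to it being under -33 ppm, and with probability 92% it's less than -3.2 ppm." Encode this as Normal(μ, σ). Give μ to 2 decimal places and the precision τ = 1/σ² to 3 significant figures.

The p-quantile of Normal(μ,σ) is μ + z_p·σ, with z_{0.29} = -0.5534 and z_{0.92} = 1.405.
Eliminate σ: μ = (z₂·x₁ − z₁·x₂)/(z₂ − z₁) = (1.405·-33 − (-0.5534)·-3.2)/1.958 = -24.58.
Then σ = (x₂ − x₁)/(z₂ − z₁) = (-3.2 − -33)/1.958 = 15.22.
Precision τ = 1/σ² = 1/15.22² = 0.00432.

μ = -24.58, τ = 0.00432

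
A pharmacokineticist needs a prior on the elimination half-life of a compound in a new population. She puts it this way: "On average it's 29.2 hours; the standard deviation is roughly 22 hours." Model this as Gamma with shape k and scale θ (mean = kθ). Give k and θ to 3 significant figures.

k ≈ 1.76, θ ≈ 16.6

For Gamma(k, scale θ): mean = kθ, variance = kθ², so CV = 1/√k.
CV = SD/mean = 22/29.2 = 0.7534, hence k = 1/CV² = 1.76.
Then θ = mean/k = 29.2/1.76 = 16.6.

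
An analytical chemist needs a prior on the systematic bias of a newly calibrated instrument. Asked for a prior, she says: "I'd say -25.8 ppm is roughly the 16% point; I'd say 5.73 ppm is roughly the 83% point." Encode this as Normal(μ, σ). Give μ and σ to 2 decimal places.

For Normal(μ,σ), the p-quantile is μ + z_p·σ. Here z_{0.16} = -0.9945, z_{0.83} = 0.9542.
So -25.8 = μ − 0.9945σ and 5.73 = μ + 0.9542σ.
Subtracting: σ = (5.73 − -25.8)/(0.9542 − (-0.9945)) = 16.18.
Then μ = -25.8 − (-0.9945)·16.18 = -9.71.

μ = -9.71, σ = 16.18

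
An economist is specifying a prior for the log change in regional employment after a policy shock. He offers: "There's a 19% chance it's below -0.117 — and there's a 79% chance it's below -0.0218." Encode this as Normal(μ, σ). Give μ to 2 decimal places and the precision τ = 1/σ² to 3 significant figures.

For Normal(μ,σ), the p-quantile is μ + z_p·σ. Here z_{0.19} = -0.8779, z_{0.79} = 0.8064.
So -0.117 = μ − 0.8779σ and -0.0218 = μ + 0.8064σ.
Subtracting: σ = (-0.0218 − -0.117)/(0.8064 − (-0.8779)) = 0.06.
Then μ = -0.117 − (-0.8779)·0.06 = -0.07.
Precision τ = 1/σ² = 1/0.05652² = 313.

μ = -0.07, τ = 313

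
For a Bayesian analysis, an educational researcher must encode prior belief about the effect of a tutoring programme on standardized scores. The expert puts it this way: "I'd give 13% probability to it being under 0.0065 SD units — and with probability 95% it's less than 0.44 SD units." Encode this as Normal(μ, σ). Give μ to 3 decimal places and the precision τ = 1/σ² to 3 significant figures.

The p-quantile of Normal(μ,σ) is μ + z_p·σ, with z_{0.13} = -1.126 and z_{0.95} = 1.645.
Eliminate σ: μ = (z₂·x₁ − z₁·x₂)/(z₂ − z₁) = (1.645·0.0065 − (-1.126)·0.44)/2.771 = 0.183.
Then σ = (x₂ − x₁)/(z₂ − z₁) = (0.44 − 0.0065)/2.771 = 0.156.
Precision τ = 1/σ² = 1/0.1564² = 40.9.

μ = 0.183, τ = 40.9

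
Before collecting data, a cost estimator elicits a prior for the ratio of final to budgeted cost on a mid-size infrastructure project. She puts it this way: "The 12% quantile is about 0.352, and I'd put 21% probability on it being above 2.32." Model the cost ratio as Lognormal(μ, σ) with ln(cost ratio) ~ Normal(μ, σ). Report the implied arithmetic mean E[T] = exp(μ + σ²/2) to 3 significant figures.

If T ~ Lognormal(μ,σ) then ln T ~ Normal(μ,σ), so the p-quantile of ln T is μ + z_p·σ.
ln(0.352) = -1.044 and ln(2.32) = 0.8416; z_{0.12} = -1.175, z_{0.79} = 0.8064.
σ = (0.8416 − -1.044)/(0.8064 − (-1.175)) = 0.952.
μ = -1.044 − (-1.175)·0.952 = 0.074.
E[T] = exp(μ + σ²/2) = exp(0.074 + 0.4529) = 1.69.

E[T] ≈ 1.69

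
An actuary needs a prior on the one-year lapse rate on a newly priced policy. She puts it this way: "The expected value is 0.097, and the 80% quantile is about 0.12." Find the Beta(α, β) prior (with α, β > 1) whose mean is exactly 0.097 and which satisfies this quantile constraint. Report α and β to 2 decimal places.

α ≈ 10.46, β ≈ 97.37

With mean 0.097 fixed, write α = 0.097s, β = 0.903s where s = α+β.
Need P(θ < 0.12) = 0.8 under Beta(0.097s, 0.903s). Normal approximation: (q−m)/√(m(1−m)/s) ≈ z_{0.8} = 0.842, so s ≈ 0.097·0.903·(0.842)²/(0.12−0.097)² = 117.3.
At s = 117.3: P(θ<0.12) ≈ 0.808. Adjusting to match 0.8 gives s ≈ 107.83.
So α = 0.097·107.83 ≈ 10.46, β = 0.903·107.83 ≈ 97.37.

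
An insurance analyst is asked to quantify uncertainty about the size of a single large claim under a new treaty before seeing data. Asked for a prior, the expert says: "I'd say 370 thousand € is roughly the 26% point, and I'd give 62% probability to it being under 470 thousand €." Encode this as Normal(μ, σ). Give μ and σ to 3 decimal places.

For Normal(μ,σ), the p-quantile is μ + z_p·σ. Here z_{0.26} = -0.6433, z_{0.62} = 0.3055.
So 370 = μ − 0.6433σ and 470 = μ + 0.3055σ.
Subtracting: σ = (470 − 370)/(0.3055 − (-0.6433)) = 105.393.
Then μ = 370 − (-0.6433)·105.393 = 437.804.

μ = 437.804, σ = 105.393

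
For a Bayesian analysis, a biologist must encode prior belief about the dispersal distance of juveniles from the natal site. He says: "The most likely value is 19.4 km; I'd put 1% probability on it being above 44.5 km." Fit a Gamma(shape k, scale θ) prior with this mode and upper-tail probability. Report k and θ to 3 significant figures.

k ≈ 7.94, θ ≈ 2.8

Gamma(k,θ) with k>1 has mode (k−1)θ, so θ = 19.4/(k−1).
Need P(X < 44.5) = 0.99 with θ tied to k this way. Start at k = 2, θ = 19.4: P(X<44.5) ≈ 0.668.
Too low — raise k to concentrate. Iterating converges to k ≈ 7.94.
Then θ = 19.4/(7.94−1) ≈ 2.8.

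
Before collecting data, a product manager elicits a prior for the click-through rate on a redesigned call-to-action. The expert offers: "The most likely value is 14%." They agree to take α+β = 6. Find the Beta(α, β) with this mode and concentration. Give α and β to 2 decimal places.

α = 1.56, β = 4.44

For α,β > 1 the Beta mode is (α−1)/(α+β−2). With α+β = 6, the mode is (α−1)/4.
Set (α−1)/4 = 0.14 → α = 1 + 0.14·4 = 1.56.
β = 6 − α = 4.44.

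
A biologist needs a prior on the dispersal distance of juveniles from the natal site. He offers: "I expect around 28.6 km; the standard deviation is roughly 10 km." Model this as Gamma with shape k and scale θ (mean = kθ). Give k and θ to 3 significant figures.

For Gamma(k, scale θ): mean = kθ, variance = kθ², so CV = 1/√k.
CV = SD/mean = 10/28.6 = 0.3497, hence k = 1/CV² = 8.18.
Then θ = mean/k = 28.6/8.18 = 3.5.

k ≈ 8.18, θ ≈ 3.5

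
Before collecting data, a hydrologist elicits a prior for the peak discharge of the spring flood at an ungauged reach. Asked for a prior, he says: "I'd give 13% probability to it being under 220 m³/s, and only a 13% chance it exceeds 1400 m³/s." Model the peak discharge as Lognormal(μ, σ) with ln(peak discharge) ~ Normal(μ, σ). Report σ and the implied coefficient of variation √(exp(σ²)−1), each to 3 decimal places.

σ ≈ 0.821, CV ≈ 0.982

If T ~ Lognormal(μ,σ) then ln T ~ Normal(μ,σ), so the p-quantile of ln T is μ + z_p·σ.
ln(220) = 5.394 and ln(1400) = 7.244; z_{0.13} = -1.126, z_{0.87} = 1.126.
σ = (7.244 − 5.394)/(1.126 − (-1.126)) = 0.821.
μ = 5.394 − (-1.126)·0.821 = 6.319.
CV = √(exp(σ²)−1) = √(exp(0.6748)−1) = 0.982.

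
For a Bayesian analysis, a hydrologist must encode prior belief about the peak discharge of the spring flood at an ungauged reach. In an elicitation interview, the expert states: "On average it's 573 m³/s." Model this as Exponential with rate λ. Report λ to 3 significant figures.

λ ≈ 0.00175

Exponential mean = 1/λ, so λ = 1/573.0 = 0.00175.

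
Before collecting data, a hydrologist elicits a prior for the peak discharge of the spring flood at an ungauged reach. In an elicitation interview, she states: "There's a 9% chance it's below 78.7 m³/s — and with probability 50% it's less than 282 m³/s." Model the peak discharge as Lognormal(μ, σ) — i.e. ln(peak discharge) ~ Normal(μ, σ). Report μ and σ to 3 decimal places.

If T ~ Lognormal(μ,σ) then ln T ~ Normal(μ,σ), so the p-quantile of ln T is μ + z_p·σ.
ln(78.7) = 4.366 and ln(282) = 5.642; z_{0.09} = -1.341, z_{0.5} = 0.
σ = (5.642 − 4.366)/(0 − (-1.341)) = 0.952.
μ = 4.366 − (-1.341)·0.952 = 5.642.

μ ≈ 5.642, σ ≈ 0.952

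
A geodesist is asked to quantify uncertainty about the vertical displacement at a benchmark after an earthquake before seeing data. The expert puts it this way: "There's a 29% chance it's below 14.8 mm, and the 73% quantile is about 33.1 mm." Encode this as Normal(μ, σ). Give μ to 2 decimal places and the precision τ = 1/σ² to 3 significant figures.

μ = 23.48, τ = 0.00406

The p-quantile of Normal(μ,σ) is μ + z_p·σ, with z_{0.29} = -0.5534 and z_{0.73} = 0.6128.
Eliminate σ: μ = (z₂·x₁ − z₁·x₂)/(z₂ − z₁) = (0.6128·14.8 − (-0.5534)·33.1)/1.166 = 23.48.
Then σ = (x₂ − x₁)/(z₂ − z₁) = (33.1 − 14.8)/1.166 = 15.69.
Precision τ = 1/σ² = 1/15.69² = 0.00406.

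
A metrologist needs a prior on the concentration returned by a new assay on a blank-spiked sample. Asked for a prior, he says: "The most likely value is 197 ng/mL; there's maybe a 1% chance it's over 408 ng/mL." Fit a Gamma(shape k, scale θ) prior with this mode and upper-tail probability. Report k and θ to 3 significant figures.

Gamma(k,θ) with k>1 has mode (k−1)θ, so θ = 197/(k−1).
Need P(X < 408) = 0.99 with θ tied to k this way. Start at k = 2, θ = 197: P(X<408) ≈ 0.613.
Too low — raise k to concentrate. Iterating converges to k ≈ 10.2.
Then θ = 197/(10.2−1) ≈ 21.4.

k ≈ 10.2, θ ≈ 21.4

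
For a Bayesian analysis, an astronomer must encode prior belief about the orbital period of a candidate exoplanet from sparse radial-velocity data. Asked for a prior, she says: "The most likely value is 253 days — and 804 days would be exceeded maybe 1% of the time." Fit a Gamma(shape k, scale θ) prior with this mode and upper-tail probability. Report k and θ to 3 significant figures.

k ≈ 4.32, θ ≈ 76.2

Gamma(k,θ) with k>1 has mode (k−1)θ, so θ = 253/(k−1).
Need P(X < 804) = 0.99 with θ tied to k this way. Start at k = 2, θ = 253: P(X<804) ≈ 0.826.
Too low — raise k to concentrate. Iterating converges to k ≈ 4.32.
Then θ = 253/(4.32−1) ≈ 76.2.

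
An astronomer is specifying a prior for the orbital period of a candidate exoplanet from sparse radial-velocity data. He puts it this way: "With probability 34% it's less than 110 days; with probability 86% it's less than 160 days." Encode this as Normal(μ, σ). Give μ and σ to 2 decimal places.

The p-quantile of Normal(μ,σ) is μ + z_p·σ, with z_{0.34} = -0.4125 and z_{0.86} = 1.08.
Eliminate σ: μ = (z₂·x₁ − z₁·x₂)/(z₂ − z₁) = (1.08·110 − (-0.4125)·160)/1.493 = 123.82.
Then σ = (x₂ − x₁)/(z₂ − z₁) = (160 − 110)/1.493 = 33.49.

μ = 123.82, σ = 33.49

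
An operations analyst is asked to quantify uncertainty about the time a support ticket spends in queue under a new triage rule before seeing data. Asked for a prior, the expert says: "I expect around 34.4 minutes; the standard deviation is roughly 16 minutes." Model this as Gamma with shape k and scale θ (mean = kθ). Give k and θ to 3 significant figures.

k ≈ 4.62, θ ≈ 7.44

For Gamma(k, scale θ): mean = kθ, variance = kθ², so CV = 1/√k.
CV = SD/mean = 16/34.4 = 0.4651, hence k = 1/CV² = 4.62.
Then θ = mean/k = 34.4/4.62 = 7.44.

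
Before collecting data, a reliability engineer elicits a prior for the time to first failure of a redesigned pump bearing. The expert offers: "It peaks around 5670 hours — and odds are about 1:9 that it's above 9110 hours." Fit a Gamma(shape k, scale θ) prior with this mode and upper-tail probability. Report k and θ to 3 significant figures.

Gamma(k,θ) with k>1 has mode (k−1)θ, so θ = 5670/(k−1).
Need P(X < 9110) = 0.9 with θ tied to k this way. Start at k = 2, θ = 5670: P(X<9110) ≈ 0.477.
Too low — raise k to concentrate. Iterating converges to k ≈ 9.36.
Then θ = 5670/(9.36−1) ≈ 678.

k ≈ 9.36, θ ≈ 678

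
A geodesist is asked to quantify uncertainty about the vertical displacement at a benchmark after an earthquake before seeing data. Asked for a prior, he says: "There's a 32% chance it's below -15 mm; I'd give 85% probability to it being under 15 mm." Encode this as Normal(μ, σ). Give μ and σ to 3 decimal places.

The p-quantile of Normal(μ,σ) is μ + z_p·σ, with z_{0.32} = -0.4677 and z_{0.85} = 1.036.
Eliminate σ: μ = (z₂·x₁ − z₁·x₂)/(z₂ − z₁) = (1.036·-15 − (-0.4677)·15)/1.504 = -5.672.
Then σ = (x₂ − x₁)/(z₂ − z₁) = (15 − -15)/1.504 = 19.945.

μ = -5.672, σ = 19.945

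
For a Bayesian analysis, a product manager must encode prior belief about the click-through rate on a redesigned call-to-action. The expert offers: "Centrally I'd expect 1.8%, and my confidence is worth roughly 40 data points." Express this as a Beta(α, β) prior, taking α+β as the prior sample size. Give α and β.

Under the effective-sample-size interpretation, Beta(α, β) has prior mean α/(α+β) and prior sample size α+β.
So α+β = 40 and α/(α+β) = 0.018, giving α = 0.018·40 = 0.72 and β = 40 − 0.72 = 39.28.

α = 0.72, β = 39.28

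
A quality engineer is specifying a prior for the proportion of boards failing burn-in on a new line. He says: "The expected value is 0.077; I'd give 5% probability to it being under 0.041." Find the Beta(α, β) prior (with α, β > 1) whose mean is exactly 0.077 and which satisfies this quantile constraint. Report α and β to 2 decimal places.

With mean 0.077 fixed, write α = 0.077s, β = 0.923s where s = α+β.
Need P(θ < 0.041) = 0.05 under Beta(0.077s, 0.923s). Normal approximation: (q−m)/√(m(1−m)/s) ≈ z_{0.05} = -1.64, so s ≈ 0.077·0.923·(-1.64)²/(0.041−0.077)² = 148.4.
At s = 148.4: P(θ<0.041) ≈ 0.030. Adjusting to match 0.05 gives s ≈ 116.03.
So α = 0.077·116.03 ≈ 8.93, β = 0.923·116.03 ≈ 107.09.

α ≈ 8.93, β ≈ 107.09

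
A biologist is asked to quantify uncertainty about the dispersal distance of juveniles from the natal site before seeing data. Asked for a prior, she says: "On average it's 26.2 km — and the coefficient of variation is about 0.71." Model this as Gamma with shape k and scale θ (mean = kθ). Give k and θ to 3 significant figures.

k ≈ 1.98, θ ≈ 13.2

For Gamma(k, scale θ): mean = kθ, variance = kθ², so CV = 1/√k.
CV = 0.71, hence k = 1/CV² = 1.98.
Then θ = mean/k = 26.2/1.98 = 13.2.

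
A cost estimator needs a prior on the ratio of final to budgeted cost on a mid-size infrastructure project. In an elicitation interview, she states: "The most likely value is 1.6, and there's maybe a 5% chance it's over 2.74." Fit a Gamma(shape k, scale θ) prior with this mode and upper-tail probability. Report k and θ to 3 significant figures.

k ≈ 10.6, θ ≈ 0.166

Gamma(k,θ) with k>1 has mode (k−1)θ, so θ = 1.6/(k−1).
Need P(X < 2.74) = 0.95 with θ tied to k this way. Start at k = 2, θ = 1.6: P(X<2.74) ≈ 0.511.
Too low — raise k to concentrate. Iterating converges to k ≈ 10.6.
Then θ = 1.6/(10.6−1) ≈ 0.166.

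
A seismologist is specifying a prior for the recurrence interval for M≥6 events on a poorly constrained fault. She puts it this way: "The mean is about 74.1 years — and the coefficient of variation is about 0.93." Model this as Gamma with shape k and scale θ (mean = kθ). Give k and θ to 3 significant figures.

k ≈ 1.16, θ ≈ 64.1

For Gamma(k, scale θ): mean = kθ, variance = kθ², so CV = 1/√k.
CV = 0.93, hence k = 1/CV² = 1.16.
Then θ = mean/k = 74.1/1.16 = 64.1.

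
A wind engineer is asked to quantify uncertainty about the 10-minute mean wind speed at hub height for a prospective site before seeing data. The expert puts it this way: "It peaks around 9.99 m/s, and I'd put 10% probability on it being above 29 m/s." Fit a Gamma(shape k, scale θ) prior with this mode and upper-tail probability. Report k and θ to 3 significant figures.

Gamma(k,θ) with k>1 has mode (k−1)θ, so θ = 9.99/(k−1).
Need P(X < 29) = 0.9 with θ tied to k this way. Start at k = 2, θ = 9.99: P(X<29) ≈ 0.786.
Too low — raise k to concentrate. Iterating converges to k ≈ 2.68.
Then θ = 9.99/(2.68−1) ≈ 5.95.

k ≈ 2.68, θ ≈ 5.95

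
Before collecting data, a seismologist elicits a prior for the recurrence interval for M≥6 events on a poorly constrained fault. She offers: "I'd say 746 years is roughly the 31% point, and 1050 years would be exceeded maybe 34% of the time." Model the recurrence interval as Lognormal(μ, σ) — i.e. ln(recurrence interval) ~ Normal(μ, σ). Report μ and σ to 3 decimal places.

μ ≈ 6.801, σ ≈ 0.376

If T ~ Lognormal(μ,σ) then ln T ~ Normal(μ,σ), so the p-quantile of ln T is μ + z_p·σ.
ln(746) = 6.615 and ln(1050) = 6.957; z_{0.31} = -0.4959, z_{0.66} = 0.4125.
σ = (6.957 − 6.615)/(0.4125 − (-0.4959)) = 0.376.
μ = 6.615 − (-0.4959)·0.376 = 6.801.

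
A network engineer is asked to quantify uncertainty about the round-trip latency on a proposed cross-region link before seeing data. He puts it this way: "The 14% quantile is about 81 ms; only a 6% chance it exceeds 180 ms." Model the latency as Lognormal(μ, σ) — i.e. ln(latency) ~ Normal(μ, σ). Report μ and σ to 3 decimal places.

If T ~ Lognormal(μ,σ) then ln T ~ Normal(μ,σ), so the p-quantile of ln T is μ + z_p·σ.
ln(81) = 4.394 and ln(180) = 5.193; z_{0.14} = -1.08, z_{0.94} = 1.555.
σ = (5.193 − 4.394)/(1.555 − (-1.08)) = 0.303.
μ = 4.394 − (-1.08)·0.303 = 4.722.

μ ≈ 4.722, σ ≈ 0.303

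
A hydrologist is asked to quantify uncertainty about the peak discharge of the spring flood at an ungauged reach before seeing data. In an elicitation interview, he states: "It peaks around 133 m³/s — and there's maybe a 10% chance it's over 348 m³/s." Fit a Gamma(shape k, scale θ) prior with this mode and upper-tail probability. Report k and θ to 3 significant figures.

k ≈ 3.07, θ ≈ 64.2

Gamma(k,θ) with k>1 has mode (k−1)θ, so θ = 133/(k−1).
Need P(X < 348) = 0.9 with θ tied to k this way. Start at k = 2, θ = 133: P(X<348) ≈ 0.736.
Too low — raise k to concentrate. Iterating converges to k ≈ 3.07.
Then θ = 133/(3.07−1) ≈ 64.2.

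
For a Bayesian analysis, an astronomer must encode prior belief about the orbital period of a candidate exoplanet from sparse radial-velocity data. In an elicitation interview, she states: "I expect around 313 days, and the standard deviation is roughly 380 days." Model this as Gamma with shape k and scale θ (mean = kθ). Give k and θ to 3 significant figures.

For Gamma(k, scale θ): mean = kθ, variance = kθ², so CV = 1/√k.
CV = SD/mean = 380/313 = 1.214, hence k = 1/CV² = 0.678.
Then θ = mean/k = 313/0.678 = 461.

k ≈ 0.678, θ ≈ 461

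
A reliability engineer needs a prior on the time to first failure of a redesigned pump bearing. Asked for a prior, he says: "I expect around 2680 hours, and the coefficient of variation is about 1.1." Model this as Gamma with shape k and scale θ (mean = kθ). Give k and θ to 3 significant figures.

For Gamma(k, scale θ): mean = kθ, variance = kθ², so CV = 1/√k.
CV = 1.1, hence k = 1/CV² = 0.826.
Then θ = mean/k = 2680/0.826 = 3240.

k ≈ 0.826, θ ≈ 3240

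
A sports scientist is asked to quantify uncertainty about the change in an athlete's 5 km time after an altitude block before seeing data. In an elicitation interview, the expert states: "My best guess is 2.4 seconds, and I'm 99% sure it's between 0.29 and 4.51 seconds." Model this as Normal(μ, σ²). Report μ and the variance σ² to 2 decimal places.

μ = 2.40, σ² = 0.67

A symmetric 99% interval runs μ ± z·σ with z = 2.576.
Half-width = 2.11, so σ = 2.11/2.576 = 0.819 and σ² = 0.67.
μ is the stated best guess, 2.40.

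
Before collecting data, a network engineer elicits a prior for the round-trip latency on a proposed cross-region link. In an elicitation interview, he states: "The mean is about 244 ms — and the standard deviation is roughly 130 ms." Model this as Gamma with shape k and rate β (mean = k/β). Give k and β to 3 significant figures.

k ≈ 3.52, β ≈ 0.0144

For Gamma(k, rate β): mean = k/β, variance = k/β², so CV = 1/√k.
CV = SD/mean = 130/244 = 0.5328, hence k = 1/CV² = 3.52.
Then β = k/mean = 3.52/244 = 0.0144.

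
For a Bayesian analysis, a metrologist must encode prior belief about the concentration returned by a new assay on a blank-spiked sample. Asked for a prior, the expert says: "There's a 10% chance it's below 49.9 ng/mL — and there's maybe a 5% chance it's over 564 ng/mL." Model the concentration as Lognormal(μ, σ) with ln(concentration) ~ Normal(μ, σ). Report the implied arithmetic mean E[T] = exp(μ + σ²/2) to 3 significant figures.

E[T] ≈ 203 ng/mL

If T ~ Lognormal(μ,σ) then ln T ~ Normal(μ,σ), so the p-quantile of ln T is μ + z_p·σ.
ln(49.9) = 3.91 and ln(564) = 6.335; z_{0.1} = -1.282, z_{0.95} = 1.645.
σ = (6.335 − 3.91)/(1.645 − (-1.282)) = 0.829.
μ = 3.91 − (-1.282)·0.829 = 4.972.
E[T] = exp(μ + σ²/2) = exp(4.972 + 0.3433) = 203 ng/mL.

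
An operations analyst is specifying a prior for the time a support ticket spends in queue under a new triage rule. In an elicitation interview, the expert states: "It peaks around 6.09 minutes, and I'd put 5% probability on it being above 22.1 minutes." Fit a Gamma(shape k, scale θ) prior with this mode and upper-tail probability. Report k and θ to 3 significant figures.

Gamma(k,θ) with k>1 has mode (k−1)θ, so θ = 6.09/(k−1).
Need P(X < 22.1) = 0.95 with θ tied to k this way. Start at k = 2, θ = 6.09: P(X<22.1) ≈ 0.877.
Too low — raise k to concentrate. Iterating converges to k ≈ 2.54.
Then θ = 6.09/(2.54−1) ≈ 3.94.

k ≈ 2.54, θ ≈ 3.94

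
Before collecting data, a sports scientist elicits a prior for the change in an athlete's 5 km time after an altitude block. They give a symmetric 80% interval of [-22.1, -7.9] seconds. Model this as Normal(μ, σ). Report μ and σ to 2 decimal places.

A symmetric 80% interval runs μ ± z·σ with z = 1.282.
Half-width = 7.1, so σ = 7.1/1.282 = 5.54.
μ is the interval midpoint, -15.00.

μ = -15.00, σ = 5.54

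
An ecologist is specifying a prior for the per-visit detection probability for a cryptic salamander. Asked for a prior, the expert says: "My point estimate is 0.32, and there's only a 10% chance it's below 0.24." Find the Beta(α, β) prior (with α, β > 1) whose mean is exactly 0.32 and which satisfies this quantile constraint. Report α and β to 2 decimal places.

α ≈ 17.06, β ≈ 36.25

With mean 0.32 fixed, write α = 0.32s, β = 0.68s where s = α+β.
Need P(θ < 0.24) = 0.1 under Beta(0.32s, 0.68s). Normal approximation: (q−m)/√(m(1−m)/s) ≈ z_{0.1} = -1.28, so s ≈ 0.32·0.68·(-1.28)²/(0.24−0.32)² = 55.8.
At s = 55.8: P(θ<0.24) ≈ 0.095. Adjusting to match 0.1 gives s ≈ 53.32.
So α = 0.32·53.32 ≈ 17.06, β = 0.68·53.32 ≈ 36.25.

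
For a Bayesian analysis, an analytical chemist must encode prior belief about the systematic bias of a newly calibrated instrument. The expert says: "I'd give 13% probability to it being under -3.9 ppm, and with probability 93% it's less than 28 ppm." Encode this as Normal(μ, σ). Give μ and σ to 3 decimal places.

μ = 9.908, σ = 12.259

The p-quantile of Normal(μ,σ) is μ + z_p·σ, with z_{0.13} = -1.126 and z_{0.93} = 1.476.
Eliminate σ: μ = (z₂·x₁ − z₁·x₂)/(z₂ − z₁) = (1.476·-3.9 − (-1.126)·28)/2.602 = 9.908.
Then σ = (x₂ − x₁)/(z₂ − z₁) = (28 − -3.9)/2.602 = 12.259.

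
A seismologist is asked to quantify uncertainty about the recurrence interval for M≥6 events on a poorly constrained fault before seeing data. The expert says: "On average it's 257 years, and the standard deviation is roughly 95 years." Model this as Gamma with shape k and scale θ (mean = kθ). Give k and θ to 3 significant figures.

For Gamma(k, scale θ): mean = kθ, variance = kθ², so CV = 1/√k.
CV = SD/mean = 95/257 = 0.3696, hence k = 1/CV² = 7.32.
Then θ = mean/k = 257/7.32 = 35.1.

k ≈ 7.32, θ ≈ 35.1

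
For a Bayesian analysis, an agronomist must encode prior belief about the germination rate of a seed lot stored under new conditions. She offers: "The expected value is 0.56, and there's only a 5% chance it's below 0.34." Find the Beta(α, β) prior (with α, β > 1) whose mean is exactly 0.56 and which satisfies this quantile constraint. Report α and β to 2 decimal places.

With mean 0.56 fixed, write α = 0.56s, β = 0.44s where s = α+β.
Need P(θ < 0.34) = 0.05 under Beta(0.56s, 0.44s). Normal approximation: (q−m)/√(m(1−m)/s) ≈ z_{0.05} = -1.64, so s ≈ 0.56·0.44·(-1.64)²/(0.34−0.56)² = 13.8.
At s = 13.8: P(θ<0.34) ≈ 0.048. Adjusting to match 0.05 gives s ≈ 13.52.
So α = 0.56·13.52 ≈ 7.57, β = 0.44·13.52 ≈ 5.95.

α ≈ 7.57, β ≈ 5.95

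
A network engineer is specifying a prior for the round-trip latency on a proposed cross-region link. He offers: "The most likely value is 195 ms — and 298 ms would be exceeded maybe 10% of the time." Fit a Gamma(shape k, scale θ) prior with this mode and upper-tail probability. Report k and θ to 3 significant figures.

Gamma(k,θ) with k>1 has mode (k−1)θ, so θ = 195/(k−1).
Need P(X < 298) = 0.9 with θ tied to k this way. Start at k = 2, θ = 195: P(X<298) ≈ 0.452.
Too low — raise k to concentrate. Iterating converges to k ≈ 11.4.
Then θ = 195/(11.4−1) ≈ 18.8.

k ≈ 11.4, θ ≈ 18.8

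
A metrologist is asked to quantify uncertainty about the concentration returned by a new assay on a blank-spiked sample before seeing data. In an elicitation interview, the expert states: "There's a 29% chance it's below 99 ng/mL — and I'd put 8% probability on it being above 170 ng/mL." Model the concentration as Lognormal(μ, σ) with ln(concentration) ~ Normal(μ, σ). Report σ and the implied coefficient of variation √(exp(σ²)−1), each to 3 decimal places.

If T ~ Lognormal(μ,σ) then ln T ~ Normal(μ,σ), so the p-quantile of ln T is μ + z_p·σ.
ln(99) = 4.595 and ln(170) = 5.136; z_{0.29} = -0.5534, z_{0.92} = 1.405.
σ = (5.136 − 4.595)/(1.405 − (-0.5534)) = 0.276.
μ = 4.595 − (-0.5534)·0.276 = 4.748.
CV = √(exp(σ²)−1) = √(exp(0.0762)−1) = 0.281.

σ ≈ 0.276, CV ≈ 0.281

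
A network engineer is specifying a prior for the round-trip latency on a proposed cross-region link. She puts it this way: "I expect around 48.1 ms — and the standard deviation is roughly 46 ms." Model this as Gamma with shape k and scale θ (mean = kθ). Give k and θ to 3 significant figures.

For Gamma(k, scale θ): mean = kθ, variance = kθ², so CV = 1/√k.
CV = SD/mean = 46/48.1 = 0.9563, hence k = 1/CV² = 1.09.
Then θ = mean/k = 48.1/1.09 = 44.

k ≈ 1.09, θ ≈ 44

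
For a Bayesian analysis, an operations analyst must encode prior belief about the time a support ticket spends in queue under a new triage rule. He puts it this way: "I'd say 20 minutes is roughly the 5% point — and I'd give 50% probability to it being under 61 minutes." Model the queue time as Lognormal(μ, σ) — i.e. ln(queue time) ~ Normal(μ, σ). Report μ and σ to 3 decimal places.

If T ~ Lognormal(μ,σ) then ln T ~ Normal(μ,σ), so the p-quantile of ln T is μ + z_p·σ.
ln(20) = 2.996 and ln(61) = 4.111; z_{0.05} = -1.645, z_{0.5} = 0.
σ = (4.111 − 2.996)/(0 − (-1.645)) = 0.678.
μ = 2.996 − (-1.645)·0.678 = 4.111.

μ ≈ 4.111, σ ≈ 0.678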